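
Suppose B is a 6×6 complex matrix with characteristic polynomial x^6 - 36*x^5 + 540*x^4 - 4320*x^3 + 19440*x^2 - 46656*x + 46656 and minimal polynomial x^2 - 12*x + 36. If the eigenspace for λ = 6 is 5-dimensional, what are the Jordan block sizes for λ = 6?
Block sizes for λ = 6: [2, 1, 1, 1, 1]

Step 1 — from the characteristic polynomial, algebraic multiplicity of λ = 6 is 6. From dim ker(B − (6)·I) = 5, there are exactly 5 Jordan blocks for λ = 6.
Step 2 — from the minimal polynomial, the factor (x − 6)^2 tells us the largest block for λ = 6 has size 2.
Step 3 — with total size 6, 5 blocks, and largest block 2, the block sizes (in nonincreasing order) are [2, 1, 1, 1, 1].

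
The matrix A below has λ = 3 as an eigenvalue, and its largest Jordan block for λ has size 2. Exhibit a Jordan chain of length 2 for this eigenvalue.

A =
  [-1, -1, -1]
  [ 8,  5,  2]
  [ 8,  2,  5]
A Jordan chain for λ = 3 of length 2:
v_1 = (-4, 8, 8)ᵀ
v_2 = (1, 0, 0)ᵀ

Let N = A − (3)·I. We want v_2 with N^2 v_2 = 0 but N^1 v_2 ≠ 0; then v_{j-1} := N · v_j for j = 2, …, 2.

Pick v_2 = (1, 0, 0)ᵀ.
Then v_1 = N · v_2 = (-4, 8, 8)ᵀ.

Sanity check: (A − (3)·I) v_1 = (0, 0, 0)ᵀ = 0. ✓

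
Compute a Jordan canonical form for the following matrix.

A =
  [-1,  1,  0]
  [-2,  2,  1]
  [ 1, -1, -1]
J_3(0)

The characteristic polynomial is
  det(x·I − A) = x^3

Eigenvalues and multiplicities (the geometric multiplicity of λ is n − rank(A − λI), which equals the number of Jordan blocks for λ):
  λ = 0: algebraic multiplicity = 3, geometric multiplicity = 1

Determining the block sizes for each eigenvalue:
  λ = 0: one block (gm = 1), so the single block has size am = 3 → block sizes [3]

Assembling the blocks gives a Jordan form
J =
  [0, 1, 0]
  [0, 0, 1]
  [0, 0, 0]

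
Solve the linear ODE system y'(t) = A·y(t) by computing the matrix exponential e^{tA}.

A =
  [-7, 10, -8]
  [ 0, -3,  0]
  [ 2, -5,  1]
e^{tA} =
  [-4*t*exp(-3*t) + exp(-3*t), 10*t*exp(-3*t), -8*t*exp(-3*t)]
  [0, exp(-3*t), 0]
  [2*t*exp(-3*t), -5*t*exp(-3*t), 4*t*exp(-3*t) + exp(-3*t)]

Strategy: write A = P · J · P⁻¹ where J is a Jordan canonical form, so e^{tA} = P · e^{tJ} · P⁻¹, and e^{tJ} can be computed block-by-block.

A has Jordan form
J =
  [-3,  1,  0]
  [ 0, -3,  0]
  [ 0,  0, -3]
(up to reordering of blocks).

Per-block formulas:
  For a 2×2 Jordan block J_2(-3): exp(t · J_2(-3)) = e^(-3t)·(I + t·N), where N is the 2×2 nilpotent shift.
  For a 1×1 block at λ = -3: exp(t · [-3]) = [e^(-3t)].

After assembling e^{tJ} and conjugating by P, we get:

e^{tA} =
  [-4*t*exp(-3*t) + exp(-3*t), 10*t*exp(-3*t), -8*t*exp(-3*t)]
  [0, exp(-3*t), 0]
  [2*t*exp(-3*t), -5*t*exp(-3*t), 4*t*exp(-3*t) + exp(-3*t)]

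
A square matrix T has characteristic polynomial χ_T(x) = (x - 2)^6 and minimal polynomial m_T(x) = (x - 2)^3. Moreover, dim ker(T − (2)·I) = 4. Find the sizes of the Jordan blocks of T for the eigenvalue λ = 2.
Block sizes for λ = 2: [3, 1, 1, 1]

Step 1 — from the characteristic polynomial, algebraic multiplicity of λ = 2 is 6. From dim ker(T − (2)·I) = 4, there are exactly 4 Jordan blocks for λ = 2.
Step 2 — from the minimal polynomial, the factor (x − 2)^3 tells us the largest block for λ = 2 has size 3.
Step 3 — with total size 6, 4 blocks, and largest block 3, the block sizes (in nonincreasing order) are [3, 1, 1, 1].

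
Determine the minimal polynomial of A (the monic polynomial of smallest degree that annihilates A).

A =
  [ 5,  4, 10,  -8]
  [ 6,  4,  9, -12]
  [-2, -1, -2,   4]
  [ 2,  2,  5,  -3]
x^3 - 3*x^2 + 3*x - 1

The characteristic polynomial is χ_A(x) = (x - 1)^4, so the eigenvalues are known. The minimal polynomial is
  m_A(x) = Π_λ (x − λ)^{k_λ}
where k_λ is the size of the *largest* Jordan block for λ (equivalently, the smallest k with (A − λI)^k v = 0 for every generalised eigenvector v of λ).

  λ = 1: largest Jordan block has size 3, contributing (x − 1)^3

So m_A(x) = (x - 1)^3 = x^3 - 3*x^2 + 3*x - 1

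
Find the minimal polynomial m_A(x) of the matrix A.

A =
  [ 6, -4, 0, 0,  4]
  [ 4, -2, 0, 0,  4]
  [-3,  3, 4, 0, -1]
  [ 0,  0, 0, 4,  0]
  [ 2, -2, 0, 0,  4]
x^3 - 10*x^2 + 32*x - 32

The characteristic polynomial is χ_A(x) = (x - 4)^3*(x - 2)^2, so the eigenvalues are known. The minimal polynomial is
  m_A(x) = Π_λ (x − λ)^{k_λ}
where k_λ is the size of the *largest* Jordan block for λ (equivalently, the smallest k with (A − λI)^k v = 0 for every generalised eigenvector v of λ).

  λ = 2: largest Jordan block has size 1, contributing (x − 2)
  λ = 4: largest Jordan block has size 2, contributing (x − 4)^2

So m_A(x) = (x - 4)^2*(x - 2) = x^3 - 10*x^2 + 32*x - 32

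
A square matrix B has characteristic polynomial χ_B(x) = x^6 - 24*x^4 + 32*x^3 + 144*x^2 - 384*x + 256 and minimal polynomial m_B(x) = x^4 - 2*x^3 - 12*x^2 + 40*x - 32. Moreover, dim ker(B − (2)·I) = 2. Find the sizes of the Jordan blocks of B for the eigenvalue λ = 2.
Block sizes for λ = 2: [3, 1]

Step 1 — from the characteristic polynomial, algebraic multiplicity of λ = 2 is 4. From dim ker(B − (2)·I) = 2, there are exactly 2 Jordan blocks for λ = 2.
Step 2 — from the minimal polynomial, the factor (x − 2)^3 tells us the largest block for λ = 2 has size 3.
Step 3 — with total size 4, 2 blocks, and largest block 3, the block sizes (in nonincreasing order) are [3, 1].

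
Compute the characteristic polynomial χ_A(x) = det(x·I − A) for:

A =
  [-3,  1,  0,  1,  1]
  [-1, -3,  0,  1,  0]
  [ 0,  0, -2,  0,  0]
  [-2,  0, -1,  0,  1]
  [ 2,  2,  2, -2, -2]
x^5 + 10*x^4 + 40*x^3 + 80*x^2 + 80*x + 32

Expanding det(x·I − A) (e.g. by cofactor expansion or by noting that A is similar to its Jordan form J, which has the same characteristic polynomial as A) gives
  χ_A(x) = x^5 + 10*x^4 + 40*x^3 + 80*x^2 + 80*x + 32
which factors as (x + 2)^5. The eigenvalues (with algebraic multiplicities) are λ = -2 with multiplicity 5.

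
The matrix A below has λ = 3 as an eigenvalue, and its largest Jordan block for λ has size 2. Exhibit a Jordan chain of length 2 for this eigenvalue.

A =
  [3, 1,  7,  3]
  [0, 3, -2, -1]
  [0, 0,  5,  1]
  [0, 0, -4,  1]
A Jordan chain for λ = 3 of length 2:
v_1 = (1, 0, 0, 0)ᵀ
v_2 = (0, 1, 0, 0)ᵀ

Let N = A − (3)·I. We want v_2 with N^2 v_2 = 0 but N^1 v_2 ≠ 0; then v_{j-1} := N · v_j for j = 2, …, 2.

Pick v_2 = (0, 1, 0, 0)ᵀ.
Then v_1 = N · v_2 = (1, 0, 0, 0)ᵀ.

Sanity check: (A − (3)·I) v_1 = (0, 0, 0, 0)ᵀ = 0. ✓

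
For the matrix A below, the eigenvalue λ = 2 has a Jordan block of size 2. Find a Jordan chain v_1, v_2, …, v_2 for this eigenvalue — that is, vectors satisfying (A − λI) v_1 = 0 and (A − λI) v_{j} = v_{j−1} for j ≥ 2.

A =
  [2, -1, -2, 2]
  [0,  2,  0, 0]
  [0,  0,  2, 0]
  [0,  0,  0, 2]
A Jordan chain for λ = 2 of length 2:
v_1 = (-1, 0, 0, 0)ᵀ
v_2 = (0, 1, 0, 0)ᵀ

Let N = A − (2)·I. We want v_2 with N^2 v_2 = 0 but N^1 v_2 ≠ 0; then v_{j-1} := N · v_j for j = 2, …, 2.

Pick v_2 = (0, 1, 0, 0)ᵀ.
Then v_1 = N · v_2 = (-1, 0, 0, 0)ᵀ.

Sanity check: (A − (2)·I) v_1 = (0, 0, 0, 0)ᵀ = 0. ✓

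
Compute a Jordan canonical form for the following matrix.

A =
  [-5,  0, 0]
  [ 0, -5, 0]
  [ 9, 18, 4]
J_1(-5) ⊕ J_1(-5) ⊕ J_1(4)

The characteristic polynomial is
  det(x·I − A) = x^3 + 6*x^2 - 15*x - 100 = (x - 4)*(x + 5)^2

Eigenvalues and multiplicities (the geometric multiplicity of λ is n − rank(A − λI), which equals the number of Jordan blocks for λ):
  λ = -5: algebraic multiplicity = 2, geometric multiplicity = 2
  λ = 4: algebraic multiplicity = 1, geometric multiplicity = 1

Determining the block sizes for each eigenvalue:
  λ = -5: gm = am = 2, so every block has size 1 → block sizes [1, 1]
  λ = 4: one block (gm = 1), so the single block has size am = 1 → block sizes [1]

Assembling the blocks gives a Jordan form
J =
  [-5,  0, 0]
  [ 0, -5, 0]
  [ 0,  0, 4]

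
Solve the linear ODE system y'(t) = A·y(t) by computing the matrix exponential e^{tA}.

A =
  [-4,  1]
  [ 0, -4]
e^{tA} =
  [exp(-4*t), t*exp(-4*t)]
  [0, exp(-4*t)]

Strategy: write A = P · J · P⁻¹ where J is a Jordan canonical form, so e^{tA} = P · e^{tJ} · P⁻¹, and e^{tJ} can be computed block-by-block.

A has Jordan form
J =
  [-4,  1]
  [ 0, -4]
(up to reordering of blocks).

Per-block formulas:
  For a 2×2 Jordan block J_2(-4): exp(t · J_2(-4)) = e^(-4t)·(I + t·N), where N is the 2×2 nilpotent shift.

After assembling e^{tJ} and conjugating by P, we get:

e^{tA} =
  [exp(-4*t), t*exp(-4*t)]
  [0, exp(-4*t)]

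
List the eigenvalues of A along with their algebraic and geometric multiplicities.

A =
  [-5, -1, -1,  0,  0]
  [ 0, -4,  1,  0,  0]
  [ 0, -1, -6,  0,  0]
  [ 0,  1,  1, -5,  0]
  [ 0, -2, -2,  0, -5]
λ = -5: alg = 5, geom = 4

Step 1 — factor the characteristic polynomial to read off the algebraic multiplicities:
  χ_A(x) = (x + 5)^5

Step 2 — compute geometric multiplicities via the rank-nullity identity g(λ) = n − rank(A − λI):
  rank(A − (-5)·I) = 1, so dim ker(A − (-5)·I) = n − 1 = 4

Summary:
  λ = -5: algebraic multiplicity = 5, geometric multiplicity = 4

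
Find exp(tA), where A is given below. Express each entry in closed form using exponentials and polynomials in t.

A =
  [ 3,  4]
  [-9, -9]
e^{tA} =
  [6*t*exp(-3*t) + exp(-3*t), 4*t*exp(-3*t)]
  [-9*t*exp(-3*t), -6*t*exp(-3*t) + exp(-3*t)]

Strategy: write A = P · J · P⁻¹ where J is a Jordan canonical form, so e^{tA} = P · e^{tJ} · P⁻¹, and e^{tJ} can be computed block-by-block.

A has Jordan form
J =
  [-3,  1]
  [ 0, -3]
(up to reordering of blocks).

Per-block formulas:
  For a 2×2 Jordan block J_2(-3): exp(t · J_2(-3)) = e^(-3t)·(I + t·N), where N is the 2×2 nilpotent shift.

After assembling e^{tJ} and conjugating by P, we get:

e^{tA} =
  [6*t*exp(-3*t) + exp(-3*t), 4*t*exp(-3*t)]
  [-9*t*exp(-3*t), -6*t*exp(-3*t) + exp(-3*t)]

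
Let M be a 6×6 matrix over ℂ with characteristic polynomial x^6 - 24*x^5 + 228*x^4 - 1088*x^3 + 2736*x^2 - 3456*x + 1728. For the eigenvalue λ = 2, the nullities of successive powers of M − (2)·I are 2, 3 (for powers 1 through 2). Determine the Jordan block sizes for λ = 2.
Block sizes for λ = 2: [2, 1]

From the dimensions of kernels of powers, the number of Jordan blocks of size at least j is d_j − d_{j−1} where d_j = dim ker(N^j) (with d_0 = 0). Computing the differences gives [2, 1].
The number of blocks of size exactly k is (#blocks of size ≥ k) − (#blocks of size ≥ k + 1), so the partition is: 1 block(s) of size 1, 1 block(s) of size 2.
In nonincreasing order the block sizes are [2, 1].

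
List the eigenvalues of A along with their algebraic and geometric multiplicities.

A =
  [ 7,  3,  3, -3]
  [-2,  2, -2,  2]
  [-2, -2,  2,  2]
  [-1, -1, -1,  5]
λ = 4: alg = 4, geom = 3

Step 1 — factor the characteristic polynomial to read off the algebraic multiplicities:
  χ_A(x) = (x - 4)^4

Step 2 — compute geometric multiplicities via the rank-nullity identity g(λ) = n − rank(A − λI):
  rank(A − (4)·I) = 1, so dim ker(A − (4)·I) = n − 1 = 3

Summary:
  λ = 4: algebraic multiplicity = 4, geometric multiplicity = 3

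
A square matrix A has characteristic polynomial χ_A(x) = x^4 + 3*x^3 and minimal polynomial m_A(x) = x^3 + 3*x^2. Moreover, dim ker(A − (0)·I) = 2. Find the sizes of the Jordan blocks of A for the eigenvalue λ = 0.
Block sizes for λ = 0: [2, 1]

Step 1 — from the characteristic polynomial, algebraic multiplicity of λ = 0 is 3. From dim ker(A − (0)·I) = 2, there are exactly 2 Jordan blocks for λ = 0.
Step 2 — from the minimal polynomial, the factor (x − 0)^2 tells us the largest block for λ = 0 has size 2.
Step 3 — with total size 3, 2 blocks, and largest block 2, the block sizes (in nonincreasing order) are [2, 1].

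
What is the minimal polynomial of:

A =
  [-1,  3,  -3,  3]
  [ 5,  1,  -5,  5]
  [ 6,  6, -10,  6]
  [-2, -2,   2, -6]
x^2 + 8*x + 16

The characteristic polynomial is χ_A(x) = (x + 4)^4, so the eigenvalues are known. The minimal polynomial is
  m_A(x) = Π_λ (x − λ)^{k_λ}
where k_λ is the size of the *largest* Jordan block for λ (equivalently, the smallest k with (A − λI)^k v = 0 for every generalised eigenvector v of λ).

  λ = -4: largest Jordan block has size 2, contributing (x + 4)^2

So m_A(x) = (x + 4)^2 = x^2 + 8*x + 16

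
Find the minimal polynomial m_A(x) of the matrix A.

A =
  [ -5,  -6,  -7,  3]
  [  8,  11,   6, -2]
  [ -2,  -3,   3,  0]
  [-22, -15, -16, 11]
x^2 - 10*x + 25

The characteristic polynomial is χ_A(x) = (x - 5)^4, so the eigenvalues are known. The minimal polynomial is
  m_A(x) = Π_λ (x − λ)^{k_λ}
where k_λ is the size of the *largest* Jordan block for λ (equivalently, the smallest k with (A − λI)^k v = 0 for every generalised eigenvector v of λ).

  λ = 5: largest Jordan block has size 2, contributing (x − 5)^2

So m_A(x) = (x - 5)^2 = x^2 - 10*x + 25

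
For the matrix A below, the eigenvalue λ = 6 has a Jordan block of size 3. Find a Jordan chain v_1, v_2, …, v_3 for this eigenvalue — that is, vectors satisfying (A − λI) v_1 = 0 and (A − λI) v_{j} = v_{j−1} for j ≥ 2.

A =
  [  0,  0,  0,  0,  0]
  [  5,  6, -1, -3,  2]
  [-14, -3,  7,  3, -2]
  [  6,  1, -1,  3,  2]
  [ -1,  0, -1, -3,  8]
A Jordan chain for λ = 6 of length 3:
v_1 = (0, 0, 3, -1, 0)ᵀ
v_2 = (0, -1, 1, -1, -1)ᵀ
v_3 = (0, 0, 1, 0, 0)ᵀ

Let N = A − (6)·I. We want v_3 with N^3 v_3 = 0 but N^2 v_3 ≠ 0; then v_{j-1} := N · v_j for j = 3, …, 2.

Pick v_3 = (0, 0, 1, 0, 0)ᵀ.
Then v_2 = N · v_3 = (0, -1, 1, -1, -1)ᵀ.
Then v_1 = N · v_2 = (0, 0, 3, -1, 0)ᵀ.

Sanity check: (A − (6)·I) v_1 = (0, 0, 0, 0, 0)ᵀ = 0. ✓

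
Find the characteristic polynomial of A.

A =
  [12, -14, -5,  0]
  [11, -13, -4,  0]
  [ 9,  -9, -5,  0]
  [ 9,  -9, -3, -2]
x^4 + 8*x^3 + 24*x^2 + 32*x + 16

Expanding det(x·I − A) (e.g. by cofactor expansion or by noting that A is similar to its Jordan form J, which has the same characteristic polynomial as A) gives
  χ_A(x) = x^4 + 8*x^3 + 24*x^2 + 32*x + 16
which factors as (x + 2)^4. The eigenvalues (with algebraic multiplicities) are λ = -2 with multiplicity 4.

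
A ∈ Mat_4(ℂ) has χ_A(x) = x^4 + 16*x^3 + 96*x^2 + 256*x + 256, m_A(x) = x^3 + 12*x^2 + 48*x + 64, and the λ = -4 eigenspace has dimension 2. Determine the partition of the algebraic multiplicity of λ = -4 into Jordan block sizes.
Block sizes for λ = -4: [3, 1]

Step 1 — from the characteristic polynomial, algebraic multiplicity of λ = -4 is 4. From dim ker(A − (-4)·I) = 2, there are exactly 2 Jordan blocks for λ = -4.
Step 2 — from the minimal polynomial, the factor (x + 4)^3 tells us the largest block for λ = -4 has size 3.
Step 3 — with total size 4, 2 blocks, and largest block 3, the block sizes (in nonincreasing order) are [3, 1].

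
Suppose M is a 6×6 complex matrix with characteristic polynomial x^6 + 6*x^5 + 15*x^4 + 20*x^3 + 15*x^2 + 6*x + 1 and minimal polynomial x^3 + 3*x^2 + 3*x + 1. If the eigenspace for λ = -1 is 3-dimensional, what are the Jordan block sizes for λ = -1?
Block sizes for λ = -1: [3, 2, 1]

Step 1 — from the characteristic polynomial, algebraic multiplicity of λ = -1 is 6. From dim ker(M − (-1)·I) = 3, there are exactly 3 Jordan blocks for λ = -1.
Step 2 — from the minimal polynomial, the factor (x + 1)^3 tells us the largest block for λ = -1 has size 3.
Step 3 — with total size 6, 3 blocks, and largest block 3, the block sizes (in nonincreasing order) are [3, 2, 1].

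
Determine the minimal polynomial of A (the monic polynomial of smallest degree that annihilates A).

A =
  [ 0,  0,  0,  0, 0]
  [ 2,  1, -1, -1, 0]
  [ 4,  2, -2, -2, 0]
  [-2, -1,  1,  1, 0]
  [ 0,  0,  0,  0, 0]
x^2

The characteristic polynomial is χ_A(x) = x^5, so the eigenvalues are known. The minimal polynomial is
  m_A(x) = Π_λ (x − λ)^{k_λ}
where k_λ is the size of the *largest* Jordan block for λ (equivalently, the smallest k with (A − λI)^k v = 0 for every generalised eigenvector v of λ).

  λ = 0: largest Jordan block has size 2, contributing (x − 0)^2

So m_A(x) = x^2 = x^2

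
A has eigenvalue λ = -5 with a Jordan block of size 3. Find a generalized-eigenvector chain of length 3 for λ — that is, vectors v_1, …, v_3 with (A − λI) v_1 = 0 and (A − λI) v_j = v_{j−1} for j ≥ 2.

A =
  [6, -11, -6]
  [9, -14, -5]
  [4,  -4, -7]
A Jordan chain for λ = -5 of length 3:
v_1 = (-2, -2, 0)ᵀ
v_2 = (11, 9, 4)ᵀ
v_3 = (1, 0, 0)ᵀ

Let N = A − (-5)·I. We want v_3 with N^3 v_3 = 0 but N^2 v_3 ≠ 0; then v_{j-1} := N · v_j for j = 3, …, 2.

Pick v_3 = (1, 0, 0)ᵀ.
Then v_2 = N · v_3 = (11, 9, 4)ᵀ.
Then v_1 = N · v_2 = (-2, -2, 0)ᵀ.

Sanity check: (A − (-5)·I) v_1 = (0, 0, 0)ᵀ = 0. ✓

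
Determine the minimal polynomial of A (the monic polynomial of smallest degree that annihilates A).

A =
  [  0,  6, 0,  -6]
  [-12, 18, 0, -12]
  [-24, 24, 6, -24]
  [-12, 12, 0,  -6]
x^2 - 6*x

The characteristic polynomial is χ_A(x) = x*(x - 6)^3, so the eigenvalues are known. The minimal polynomial is
  m_A(x) = Π_λ (x − λ)^{k_λ}
where k_λ is the size of the *largest* Jordan block for λ (equivalently, the smallest k with (A − λI)^k v = 0 for every generalised eigenvector v of λ).

  λ = 0: largest Jordan block has size 1, contributing (x − 0)
  λ = 6: largest Jordan block has size 1, contributing (x − 6)

So m_A(x) = x*(x - 6) = x^2 - 6*x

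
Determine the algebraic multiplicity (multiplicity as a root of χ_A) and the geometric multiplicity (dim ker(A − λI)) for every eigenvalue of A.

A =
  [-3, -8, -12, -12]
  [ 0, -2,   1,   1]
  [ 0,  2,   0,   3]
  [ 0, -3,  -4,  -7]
λ = -3: alg = 4, geom = 2

Step 1 — factor the characteristic polynomial to read off the algebraic multiplicities:
  χ_A(x) = (x + 3)^4

Step 2 — compute geometric multiplicities via the rank-nullity identity g(λ) = n − rank(A − λI):
  rank(A − (-3)·I) = 2, so dim ker(A − (-3)·I) = n − 2 = 2

Summary:
  λ = -3: algebraic multiplicity = 4, geometric multiplicity = 2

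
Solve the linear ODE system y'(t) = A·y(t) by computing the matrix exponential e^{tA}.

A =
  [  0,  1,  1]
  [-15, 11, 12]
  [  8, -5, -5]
e^{tA} =
  [-3*t^2*exp(2*t)/2 - 2*t*exp(2*t) + exp(2*t), t^2*exp(2*t) + t*exp(2*t), 3*t^2*exp(2*t)/2 + t*exp(2*t)]
  [-9*t^2*exp(2*t)/2 - 15*t*exp(2*t), 3*t^2*exp(2*t) + 9*t*exp(2*t) + exp(2*t), 9*t^2*exp(2*t)/2 + 12*t*exp(2*t)]
  [3*t^2*exp(2*t)/2 + 8*t*exp(2*t), -t^2*exp(2*t) - 5*t*exp(2*t), -3*t^2*exp(2*t)/2 - 7*t*exp(2*t) + exp(2*t)]

Strategy: write A = P · J · P⁻¹ where J is a Jordan canonical form, so e^{tA} = P · e^{tJ} · P⁻¹, and e^{tJ} can be computed block-by-block.

A has Jordan form
J =
  [2, 1, 0]
  [0, 2, 1]
  [0, 0, 2]
(up to reordering of blocks).

Per-block formulas:
  For a 3×3 Jordan block J_3(2): exp(t · J_3(2)) = e^(2t)·(I + t·N + (t^2/2)·N^2), where N is the 3×3 nilpotent shift.

After assembling e^{tJ} and conjugating by P, we get:

e^{tA} =
  [-3*t^2*exp(2*t)/2 - 2*t*exp(2*t) + exp(2*t), t^2*exp(2*t) + t*exp(2*t), 3*t^2*exp(2*t)/2 + t*exp(2*t)]
  [-9*t^2*exp(2*t)/2 - 15*t*exp(2*t), 3*t^2*exp(2*t) + 9*t*exp(2*t) + exp(2*t), 9*t^2*exp(2*t)/2 + 12*t*exp(2*t)]
  [3*t^2*exp(2*t)/2 + 8*t*exp(2*t), -t^2*exp(2*t) - 5*t*exp(2*t), -3*t^2*exp(2*t)/2 - 7*t*exp(2*t) + exp(2*t)]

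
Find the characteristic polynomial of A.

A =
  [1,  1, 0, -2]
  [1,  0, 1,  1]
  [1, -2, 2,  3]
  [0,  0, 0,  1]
x^4 - 4*x^3 + 6*x^2 - 4*x + 1

Expanding det(x·I − A) (e.g. by cofactor expansion or by noting that A is similar to its Jordan form J, which has the same characteristic polynomial as A) gives
  χ_A(x) = x^4 - 4*x^3 + 6*x^2 - 4*x + 1
which factors as (x - 1)^4. The eigenvalues (with algebraic multiplicities) are λ = 1 with multiplicity 4.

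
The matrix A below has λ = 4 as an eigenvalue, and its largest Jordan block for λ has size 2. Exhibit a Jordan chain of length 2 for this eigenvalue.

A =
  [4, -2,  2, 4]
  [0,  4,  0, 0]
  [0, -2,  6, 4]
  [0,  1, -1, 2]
A Jordan chain for λ = 4 of length 2:
v_1 = (-2, 0, -2, 1)ᵀ
v_2 = (0, 1, 0, 0)ᵀ

Let N = A − (4)·I. We want v_2 with N^2 v_2 = 0 but N^1 v_2 ≠ 0; then v_{j-1} := N · v_j for j = 2, …, 2.

Pick v_2 = (0, 1, 0, 0)ᵀ.
Then v_1 = N · v_2 = (-2, 0, -2, 1)ᵀ.

Sanity check: (A − (4)·I) v_1 = (0, 0, 0, 0)ᵀ = 0. ✓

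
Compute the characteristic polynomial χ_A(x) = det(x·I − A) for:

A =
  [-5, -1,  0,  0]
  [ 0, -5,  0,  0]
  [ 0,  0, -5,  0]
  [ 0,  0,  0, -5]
x^4 + 20*x^3 + 150*x^2 + 500*x + 625

Expanding det(x·I − A) (e.g. by cofactor expansion or by noting that A is similar to its Jordan form J, which has the same characteristic polynomial as A) gives
  χ_A(x) = x^4 + 20*x^3 + 150*x^2 + 500*x + 625
which factors as (x + 5)^4. The eigenvalues (with algebraic multiplicities) are λ = -5 with multiplicity 4.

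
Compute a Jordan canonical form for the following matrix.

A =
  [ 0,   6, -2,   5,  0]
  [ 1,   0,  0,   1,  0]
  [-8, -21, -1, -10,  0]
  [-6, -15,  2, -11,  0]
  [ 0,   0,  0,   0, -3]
J_3(-3) ⊕ J_1(-3) ⊕ J_1(-3)

The characteristic polynomial is
  det(x·I − A) = x^5 + 15*x^4 + 90*x^3 + 270*x^2 + 405*x + 243 = (x + 3)^5

Eigenvalues and multiplicities (the geometric multiplicity of λ is n − rank(A − λI), which equals the number of Jordan blocks for λ):
  λ = -3: algebraic multiplicity = 5, geometric multiplicity = 3

Determining the block sizes for each eigenvalue:
  λ = -3: with am = 5 and gm = 3, the partition is not yet determined (e.g. several partitions of 5 into 3 parts exist). Let N = A − (-3)·I. Computing rank(N^1) = 2, rank(N^2) = 1, rank(N^3) = 0; the number of blocks of size ≥ j is rank(N^{j−1}) − rank(N^j), giving [3, 1, 1]. So we have 1 block(s) of size 3, 2 block(s) of size 1 → block sizes [3, 1, 1]

Assembling the blocks gives a Jordan form
J =
  [-3,  1,  0,  0,  0]
  [ 0, -3,  1,  0,  0]
  [ 0,  0, -3,  0,  0]
  [ 0,  0,  0, -3,  0]
  [ 0,  0,  0,  0, -3]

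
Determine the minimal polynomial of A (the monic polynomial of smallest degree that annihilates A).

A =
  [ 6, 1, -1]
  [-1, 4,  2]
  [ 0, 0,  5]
x^3 - 15*x^2 + 75*x - 125

The characteristic polynomial is χ_A(x) = (x - 5)^3, so the eigenvalues are known. The minimal polynomial is
  m_A(x) = Π_λ (x − λ)^{k_λ}
where k_λ is the size of the *largest* Jordan block for λ (equivalently, the smallest k with (A − λI)^k v = 0 for every generalised eigenvector v of λ).

  λ = 5: largest Jordan block has size 3, contributing (x − 5)^3

So m_A(x) = (x - 5)^3 = x^3 - 15*x^2 + 75*x - 125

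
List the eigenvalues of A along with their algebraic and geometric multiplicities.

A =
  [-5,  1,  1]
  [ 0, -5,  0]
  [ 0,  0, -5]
λ = -5: alg = 3, geom = 2

Step 1 — factor the characteristic polynomial to read off the algebraic multiplicities:
  χ_A(x) = (x + 5)^3

Step 2 — compute geometric multiplicities via the rank-nullity identity g(λ) = n − rank(A − λI):
  rank(A − (-5)·I) = 1, so dim ker(A − (-5)·I) = n − 1 = 2

Summary:
  λ = -5: algebraic multiplicity = 3, geometric multiplicity = 2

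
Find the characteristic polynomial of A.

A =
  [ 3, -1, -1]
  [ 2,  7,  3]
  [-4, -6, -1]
x^3 - 9*x^2 + 27*x - 27

Expanding det(x·I − A) (e.g. by cofactor expansion or by noting that A is similar to its Jordan form J, which has the same characteristic polynomial as A) gives
  χ_A(x) = x^3 - 9*x^2 + 27*x - 27
which factors as (x - 3)^3. The eigenvalues (with algebraic multiplicities) are λ = 3 with multiplicity 3.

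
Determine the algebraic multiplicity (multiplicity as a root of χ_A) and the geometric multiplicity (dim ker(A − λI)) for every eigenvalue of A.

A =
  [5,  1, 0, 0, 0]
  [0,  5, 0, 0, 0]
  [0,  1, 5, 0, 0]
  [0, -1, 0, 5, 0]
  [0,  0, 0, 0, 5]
λ = 5: alg = 5, geom = 4

Step 1 — factor the characteristic polynomial to read off the algebraic multiplicities:
  χ_A(x) = (x - 5)^5

Step 2 — compute geometric multiplicities via the rank-nullity identity g(λ) = n − rank(A − λI):
  rank(A − (5)·I) = 1, so dim ker(A − (5)·I) = n − 1 = 4

Summary:
  λ = 5: algebraic multiplicity = 5, geometric multiplicity = 4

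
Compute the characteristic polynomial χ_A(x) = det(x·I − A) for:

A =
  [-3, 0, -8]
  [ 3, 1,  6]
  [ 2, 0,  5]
x^3 - 3*x^2 + 3*x - 1

Expanding det(x·I − A) (e.g. by cofactor expansion or by noting that A is similar to its Jordan form J, which has the same characteristic polynomial as A) gives
  χ_A(x) = x^3 - 3*x^2 + 3*x - 1
which factors as (x - 1)^3. The eigenvalues (with algebraic multiplicities) are λ = 1 with multiplicity 3.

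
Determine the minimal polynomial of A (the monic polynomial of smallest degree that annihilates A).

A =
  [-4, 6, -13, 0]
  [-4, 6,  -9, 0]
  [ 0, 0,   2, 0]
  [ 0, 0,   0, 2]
x^3 - 4*x^2 + 4*x

The characteristic polynomial is χ_A(x) = x*(x - 2)^3, so the eigenvalues are known. The minimal polynomial is
  m_A(x) = Π_λ (x − λ)^{k_λ}
where k_λ is the size of the *largest* Jordan block for λ (equivalently, the smallest k with (A − λI)^k v = 0 for every generalised eigenvector v of λ).

  λ = 0: largest Jordan block has size 1, contributing (x − 0)
  λ = 2: largest Jordan block has size 2, contributing (x − 2)^2

So m_A(x) = x*(x - 2)^2 = x^3 - 4*x^2 + 4*x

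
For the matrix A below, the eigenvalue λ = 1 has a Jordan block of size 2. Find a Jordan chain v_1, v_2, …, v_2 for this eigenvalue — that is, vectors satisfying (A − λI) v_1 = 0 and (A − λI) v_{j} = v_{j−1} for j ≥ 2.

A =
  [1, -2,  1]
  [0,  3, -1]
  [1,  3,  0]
A Jordan chain for λ = 1 of length 2:
v_1 = (-2, 2, 4)ᵀ
v_2 = (1, 1, 0)ᵀ

Let N = A − (1)·I. We want v_2 with N^2 v_2 = 0 but N^1 v_2 ≠ 0; then v_{j-1} := N · v_j for j = 2, …, 2.

Pick v_2 = (1, 1, 0)ᵀ.
Then v_1 = N · v_2 = (-2, 2, 4)ᵀ.

Sanity check: (A − (1)·I) v_1 = (0, 0, 0)ᵀ = 0. ✓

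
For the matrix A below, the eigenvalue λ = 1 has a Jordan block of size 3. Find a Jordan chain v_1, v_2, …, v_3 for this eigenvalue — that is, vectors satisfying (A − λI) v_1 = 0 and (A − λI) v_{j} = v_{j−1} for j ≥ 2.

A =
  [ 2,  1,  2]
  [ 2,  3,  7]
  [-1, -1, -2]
A Jordan chain for λ = 1 of length 3:
v_1 = (1, -1, 0)ᵀ
v_2 = (1, 2, -1)ᵀ
v_3 = (1, 0, 0)ᵀ

Let N = A − (1)·I. We want v_3 with N^3 v_3 = 0 but N^2 v_3 ≠ 0; then v_{j-1} := N · v_j for j = 3, …, 2.

Pick v_3 = (1, 0, 0)ᵀ.
Then v_2 = N · v_3 = (1, 2, -1)ᵀ.
Then v_1 = N · v_2 = (1, -1, 0)ᵀ.

Sanity check: (A − (1)·I) v_1 = (0, 0, 0)ᵀ = 0. ✓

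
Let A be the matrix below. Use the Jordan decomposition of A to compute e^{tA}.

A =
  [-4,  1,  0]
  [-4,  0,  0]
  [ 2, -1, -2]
e^{tA} =
  [-2*t*exp(-2*t) + exp(-2*t), t*exp(-2*t), 0]
  [-4*t*exp(-2*t), 2*t*exp(-2*t) + exp(-2*t), 0]
  [2*t*exp(-2*t), -t*exp(-2*t), exp(-2*t)]

Strategy: write A = P · J · P⁻¹ where J is a Jordan canonical form, so e^{tA} = P · e^{tJ} · P⁻¹, and e^{tJ} can be computed block-by-block.

A has Jordan form
J =
  [-2,  1,  0]
  [ 0, -2,  0]
  [ 0,  0, -2]
(up to reordering of blocks).

Per-block formulas:
  For a 2×2 Jordan block J_2(-2): exp(t · J_2(-2)) = e^(-2t)·(I + t·N), where N is the 2×2 nilpotent shift.
  For a 1×1 block at λ = -2: exp(t · [-2]) = [e^(-2t)].

After assembling e^{tJ} and conjugating by P, we get:

e^{tA} =
  [-2*t*exp(-2*t) + exp(-2*t), t*exp(-2*t), 0]
  [-4*t*exp(-2*t), 2*t*exp(-2*t) + exp(-2*t), 0]
  [2*t*exp(-2*t), -t*exp(-2*t), exp(-2*t)]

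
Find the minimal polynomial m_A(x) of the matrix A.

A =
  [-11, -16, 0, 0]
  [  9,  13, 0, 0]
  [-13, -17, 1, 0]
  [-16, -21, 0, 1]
x^3 - 3*x^2 + 3*x - 1

The characteristic polynomial is χ_A(x) = (x - 1)^4, so the eigenvalues are known. The minimal polynomial is
  m_A(x) = Π_λ (x − λ)^{k_λ}
where k_λ is the size of the *largest* Jordan block for λ (equivalently, the smallest k with (A − λI)^k v = 0 for every generalised eigenvector v of λ).

  λ = 1: largest Jordan block has size 3, contributing (x − 1)^3

So m_A(x) = (x - 1)^3 = x^3 - 3*x^2 + 3*x - 1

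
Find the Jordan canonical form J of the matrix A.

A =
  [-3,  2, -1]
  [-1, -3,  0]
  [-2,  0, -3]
J_3(-3)

The characteristic polynomial is
  det(x·I − A) = x^3 + 9*x^2 + 27*x + 27 = (x + 3)^3

Eigenvalues and multiplicities (the geometric multiplicity of λ is n − rank(A − λI), which equals the number of Jordan blocks for λ):
  λ = -3: algebraic multiplicity = 3, geometric multiplicity = 1

Determining the block sizes for each eigenvalue:
  λ = -3: one block (gm = 1), so the single block has size am = 3 → block sizes [3]

Assembling the blocks gives a Jordan form
J =
  [-3,  1,  0]
  [ 0, -3,  1]
  [ 0,  0, -3]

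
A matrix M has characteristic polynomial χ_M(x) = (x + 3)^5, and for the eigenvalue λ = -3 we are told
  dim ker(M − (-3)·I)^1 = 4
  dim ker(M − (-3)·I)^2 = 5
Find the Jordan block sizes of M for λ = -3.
Block sizes for λ = -3: [2, 1, 1, 1]

From the dimensions of kernels of powers, the number of Jordan blocks of size at least j is d_j − d_{j−1} where d_j = dim ker(N^j) (with d_0 = 0). Computing the differences gives [4, 1].
The number of blocks of size exactly k is (#blocks of size ≥ k) − (#blocks of size ≥ k + 1), so the partition is: 3 block(s) of size 1, 1 block(s) of size 2.
In nonincreasing order the block sizes are [2, 1, 1, 1].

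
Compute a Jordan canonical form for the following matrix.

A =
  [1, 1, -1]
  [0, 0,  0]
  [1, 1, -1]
J_2(0) ⊕ J_1(0)

The characteristic polynomial is
  det(x·I − A) = x^3

Eigenvalues and multiplicities (the geometric multiplicity of λ is n − rank(A − λI), which equals the number of Jordan blocks for λ):
  λ = 0: algebraic multiplicity = 3, geometric multiplicity = 2

Determining the block sizes for each eigenvalue:
  λ = 0: 2 blocks summing to 3 forces exactly one block of size 2 and the rest size 1 → block sizes [2, 1]

Assembling the blocks gives a Jordan form
J =
  [0, 1, 0]
  [0, 0, 0]
  [0, 0, 0]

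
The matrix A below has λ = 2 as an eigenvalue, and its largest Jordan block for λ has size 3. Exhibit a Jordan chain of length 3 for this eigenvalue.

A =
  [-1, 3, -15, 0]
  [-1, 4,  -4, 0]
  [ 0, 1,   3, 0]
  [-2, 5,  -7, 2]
A Jordan chain for λ = 2 of length 3:
v_1 = (6, 1, -1, 1)ᵀ
v_2 = (-3, -1, 0, -2)ᵀ
v_3 = (1, 0, 0, 0)ᵀ

Let N = A − (2)·I. We want v_3 with N^3 v_3 = 0 but N^2 v_3 ≠ 0; then v_{j-1} := N · v_j for j = 3, …, 2.

Pick v_3 = (1, 0, 0, 0)ᵀ.
Then v_2 = N · v_3 = (-3, -1, 0, -2)ᵀ.
Then v_1 = N · v_2 = (6, 1, -1, 1)ᵀ.

Sanity check: (A − (2)·I) v_1 = (0, 0, 0, 0)ᵀ = 0. ✓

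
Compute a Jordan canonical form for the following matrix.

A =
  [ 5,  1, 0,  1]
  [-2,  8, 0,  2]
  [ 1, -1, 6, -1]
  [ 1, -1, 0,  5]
J_2(6) ⊕ J_1(6) ⊕ J_1(6)

The characteristic polynomial is
  det(x·I − A) = x^4 - 24*x^3 + 216*x^2 - 864*x + 1296 = (x - 6)^4

Eigenvalues and multiplicities (the geometric multiplicity of λ is n − rank(A − λI), which equals the number of Jordan blocks for λ):
  λ = 6: algebraic multiplicity = 4, geometric multiplicity = 3

Determining the block sizes for each eigenvalue:
  λ = 6: 3 blocks summing to 4 forces exactly one block of size 2 and the rest size 1 → block sizes [2, 1, 1]

Assembling the blocks gives a Jordan form
J =
  [6, 1, 0, 0]
  [0, 6, 0, 0]
  [0, 0, 6, 0]
  [0, 0, 0, 6]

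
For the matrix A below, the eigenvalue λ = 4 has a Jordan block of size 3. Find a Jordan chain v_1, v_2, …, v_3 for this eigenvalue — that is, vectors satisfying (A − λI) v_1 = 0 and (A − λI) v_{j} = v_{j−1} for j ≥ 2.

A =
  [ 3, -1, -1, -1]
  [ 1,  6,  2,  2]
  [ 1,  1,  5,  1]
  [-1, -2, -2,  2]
A Jordan chain for λ = 4 of length 3:
v_1 = (0, 1, 0, -1)ᵀ
v_2 = (-1, 1, 1, -1)ᵀ
v_3 = (1, 0, 0, 0)ᵀ

Let N = A − (4)·I. We want v_3 with N^3 v_3 = 0 but N^2 v_3 ≠ 0; then v_{j-1} := N · v_j for j = 3, …, 2.

Pick v_3 = (1, 0, 0, 0)ᵀ.
Then v_2 = N · v_3 = (-1, 1, 1, -1)ᵀ.
Then v_1 = N · v_2 = (0, 1, 0, -1)ᵀ.

Sanity check: (A − (4)·I) v_1 = (0, 0, 0, 0)ᵀ = 0. ✓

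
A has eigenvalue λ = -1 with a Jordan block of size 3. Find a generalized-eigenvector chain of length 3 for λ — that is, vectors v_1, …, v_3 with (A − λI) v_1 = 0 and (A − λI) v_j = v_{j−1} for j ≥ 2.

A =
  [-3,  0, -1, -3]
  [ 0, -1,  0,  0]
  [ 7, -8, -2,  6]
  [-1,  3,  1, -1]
A Jordan chain for λ = -1 of length 3:
v_1 = (-1, 0, -1, 1)ᵀ
v_2 = (-2, 0, -1, 2)ᵀ
v_3 = (1, 1, 0, 0)ᵀ

Let N = A − (-1)·I. We want v_3 with N^3 v_3 = 0 but N^2 v_3 ≠ 0; then v_{j-1} := N · v_j for j = 3, …, 2.

Pick v_3 = (1, 1, 0, 0)ᵀ.
Then v_2 = N · v_3 = (-2, 0, -1, 2)ᵀ.
Then v_1 = N · v_2 = (-1, 0, -1, 1)ᵀ.

Sanity check: (A − (-1)·I) v_1 = (0, 0, 0, 0)ᵀ = 0. ✓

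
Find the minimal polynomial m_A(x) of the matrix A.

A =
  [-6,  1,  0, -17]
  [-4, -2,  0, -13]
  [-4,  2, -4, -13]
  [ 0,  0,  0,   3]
x^3 + 5*x^2 - 8*x - 48

The characteristic polynomial is χ_A(x) = (x - 3)*(x + 4)^3, so the eigenvalues are known. The minimal polynomial is
  m_A(x) = Π_λ (x − λ)^{k_λ}
where k_λ is the size of the *largest* Jordan block for λ (equivalently, the smallest k with (A − λI)^k v = 0 for every generalised eigenvector v of λ).

  λ = -4: largest Jordan block has size 2, contributing (x + 4)^2
  λ = 3: largest Jordan block has size 1, contributing (x − 3)

So m_A(x) = (x - 3)*(x + 4)^2 = x^3 + 5*x^2 - 8*x - 48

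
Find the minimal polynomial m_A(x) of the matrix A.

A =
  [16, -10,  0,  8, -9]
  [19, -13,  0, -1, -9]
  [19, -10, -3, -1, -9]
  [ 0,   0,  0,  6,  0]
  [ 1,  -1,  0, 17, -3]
x^3 - 27*x - 54

The characteristic polynomial is χ_A(x) = (x - 6)^2*(x + 3)^3, so the eigenvalues are known. The minimal polynomial is
  m_A(x) = Π_λ (x − λ)^{k_λ}
where k_λ is the size of the *largest* Jordan block for λ (equivalently, the smallest k with (A − λI)^k v = 0 for every generalised eigenvector v of λ).

  λ = -3: largest Jordan block has size 2, contributing (x + 3)^2
  λ = 6: largest Jordan block has size 1, contributing (x − 6)

So m_A(x) = (x - 6)*(x + 3)^2 = x^3 - 27*x - 54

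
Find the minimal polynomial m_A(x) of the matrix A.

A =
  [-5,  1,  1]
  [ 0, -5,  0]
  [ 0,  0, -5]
x^2 + 10*x + 25

The characteristic polynomial is χ_A(x) = (x + 5)^3, so the eigenvalues are known. The minimal polynomial is
  m_A(x) = Π_λ (x − λ)^{k_λ}
where k_λ is the size of the *largest* Jordan block for λ (equivalently, the smallest k with (A − λI)^k v = 0 for every generalised eigenvector v of λ).

  λ = -5: largest Jordan block has size 2, contributing (x + 5)^2

So m_A(x) = (x + 5)^2 = x^2 + 10*x + 25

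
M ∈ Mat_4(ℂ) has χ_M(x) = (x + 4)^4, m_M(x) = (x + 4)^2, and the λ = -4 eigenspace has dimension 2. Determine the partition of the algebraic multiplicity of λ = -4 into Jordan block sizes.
Block sizes for λ = -4: [2, 2]

Step 1 — from the characteristic polynomial, algebraic multiplicity of λ = -4 is 4. From dim ker(M − (-4)·I) = 2, there are exactly 2 Jordan blocks for λ = -4.
Step 2 — from the minimal polynomial, the factor (x + 4)^2 tells us the largest block for λ = -4 has size 2.
Step 3 — with total size 4, 2 blocks, and largest block 2, the block sizes (in nonincreasing order) are [2, 2].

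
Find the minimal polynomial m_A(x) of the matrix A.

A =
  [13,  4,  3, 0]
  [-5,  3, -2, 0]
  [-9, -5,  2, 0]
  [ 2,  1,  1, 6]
x^3 - 18*x^2 + 108*x - 216

The characteristic polynomial is χ_A(x) = (x - 6)^4, so the eigenvalues are known. The minimal polynomial is
  m_A(x) = Π_λ (x − λ)^{k_λ}
where k_λ is the size of the *largest* Jordan block for λ (equivalently, the smallest k with (A − λI)^k v = 0 for every generalised eigenvector v of λ).

  λ = 6: largest Jordan block has size 3, contributing (x − 6)^3

So m_A(x) = (x - 6)^3 = x^3 - 18*x^2 + 108*x - 216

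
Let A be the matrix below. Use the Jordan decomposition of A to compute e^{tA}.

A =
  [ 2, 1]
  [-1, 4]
e^{tA} =
  [-t*exp(3*t) + exp(3*t), t*exp(3*t)]
  [-t*exp(3*t), t*exp(3*t) + exp(3*t)]

Strategy: write A = P · J · P⁻¹ where J is a Jordan canonical form, so e^{tA} = P · e^{tJ} · P⁻¹, and e^{tJ} can be computed block-by-block.

A has Jordan form
J =
  [3, 1]
  [0, 3]
(up to reordering of blocks).

Per-block formulas:
  For a 2×2 Jordan block J_2(3): exp(t · J_2(3)) = e^(3t)·(I + t·N), where N is the 2×2 nilpotent shift.

After assembling e^{tJ} and conjugating by P, we get:

e^{tA} =
  [-t*exp(3*t) + exp(3*t), t*exp(3*t)]
  [-t*exp(3*t), t*exp(3*t) + exp(3*t)]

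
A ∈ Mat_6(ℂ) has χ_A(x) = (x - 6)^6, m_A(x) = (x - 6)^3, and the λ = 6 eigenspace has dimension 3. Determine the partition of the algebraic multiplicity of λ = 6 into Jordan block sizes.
Block sizes for λ = 6: [3, 2, 1]

Step 1 — from the characteristic polynomial, algebraic multiplicity of λ = 6 is 6. From dim ker(A − (6)·I) = 3, there are exactly 3 Jordan blocks for λ = 6.
Step 2 — from the minimal polynomial, the factor (x − 6)^3 tells us the largest block for λ = 6 has size 3.
Step 3 — with total size 6, 3 blocks, and largest block 3, the block sizes (in nonincreasing order) are [3, 2, 1].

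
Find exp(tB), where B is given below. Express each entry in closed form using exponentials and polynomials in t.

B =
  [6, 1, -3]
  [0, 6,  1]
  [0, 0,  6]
e^{tB} =
  [exp(6*t), t*exp(6*t), t^2*exp(6*t)/2 - 3*t*exp(6*t)]
  [0, exp(6*t), t*exp(6*t)]
  [0, 0, exp(6*t)]

Strategy: write B = P · J · P⁻¹ where J is a Jordan canonical form, so e^{tB} = P · e^{tJ} · P⁻¹, and e^{tJ} can be computed block-by-block.

B has Jordan form
J =
  [6, 1, 0]
  [0, 6, 1]
  [0, 0, 6]
(up to reordering of blocks).

Per-block formulas:
  For a 3×3 Jordan block J_3(6): exp(t · J_3(6)) = e^(6t)·(I + t·N + (t^2/2)·N^2), where N is the 3×3 nilpotent shift.

After assembling e^{tJ} and conjugating by P, we get:

e^{tB} =
  [exp(6*t), t*exp(6*t), t^2*exp(6*t)/2 - 3*t*exp(6*t)]
  [0, exp(6*t), t*exp(6*t)]
  [0, 0, exp(6*t)]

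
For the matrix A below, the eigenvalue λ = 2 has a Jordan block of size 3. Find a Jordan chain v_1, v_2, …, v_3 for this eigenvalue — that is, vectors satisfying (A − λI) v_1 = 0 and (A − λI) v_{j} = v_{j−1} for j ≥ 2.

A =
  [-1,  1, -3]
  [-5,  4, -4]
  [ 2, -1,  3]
A Jordan chain for λ = 2 of length 3:
v_1 = (-2, -3, 1)ᵀ
v_2 = (-3, -5, 2)ᵀ
v_3 = (1, 0, 0)ᵀ

Let N = A − (2)·I. We want v_3 with N^3 v_3 = 0 but N^2 v_3 ≠ 0; then v_{j-1} := N · v_j for j = 3, …, 2.

Pick v_3 = (1, 0, 0)ᵀ.
Then v_2 = N · v_3 = (-3, -5, 2)ᵀ.
Then v_1 = N · v_2 = (-2, -3, 1)ᵀ.

Sanity check: (A − (2)·I) v_1 = (0, 0, 0)ᵀ = 0. ✓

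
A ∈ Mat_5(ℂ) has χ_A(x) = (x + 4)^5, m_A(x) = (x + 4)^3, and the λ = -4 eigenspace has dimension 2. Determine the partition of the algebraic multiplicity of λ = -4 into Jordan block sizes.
Block sizes for λ = -4: [3, 2]

Step 1 — from the characteristic polynomial, algebraic multiplicity of λ = -4 is 5. From dim ker(A − (-4)·I) = 2, there are exactly 2 Jordan blocks for λ = -4.
Step 2 — from the minimal polynomial, the factor (x + 4)^3 tells us the largest block for λ = -4 has size 3.
Step 3 — with total size 5, 2 blocks, and largest block 3, the block sizes (in nonincreasing order) are [3, 2].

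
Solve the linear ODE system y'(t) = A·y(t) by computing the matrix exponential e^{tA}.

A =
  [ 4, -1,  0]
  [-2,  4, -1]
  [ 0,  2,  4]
e^{tA} =
  [t^2*exp(4*t) + exp(4*t), -t*exp(4*t), t^2*exp(4*t)/2]
  [-2*t*exp(4*t), exp(4*t), -t*exp(4*t)]
  [-2*t^2*exp(4*t), 2*t*exp(4*t), -t^2*exp(4*t) + exp(4*t)]

Strategy: write A = P · J · P⁻¹ where J is a Jordan canonical form, so e^{tA} = P · e^{tJ} · P⁻¹, and e^{tJ} can be computed block-by-block.

A has Jordan form
J =
  [4, 1, 0]
  [0, 4, 1]
  [0, 0, 4]
(up to reordering of blocks).

Per-block formulas:
  For a 3×3 Jordan block J_3(4): exp(t · J_3(4)) = e^(4t)·(I + t·N + (t^2/2)·N^2), where N is the 3×3 nilpotent shift.

After assembling e^{tJ} and conjugating by P, we get:

e^{tA} =
  [t^2*exp(4*t) + exp(4*t), -t*exp(4*t), t^2*exp(4*t)/2]
  [-2*t*exp(4*t), exp(4*t), -t*exp(4*t)]
  [-2*t^2*exp(4*t), 2*t*exp(4*t), -t^2*exp(4*t) + exp(4*t)]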